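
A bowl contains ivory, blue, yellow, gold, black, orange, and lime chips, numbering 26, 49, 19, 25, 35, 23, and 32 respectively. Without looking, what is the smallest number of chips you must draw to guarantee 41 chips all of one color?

201

In the worst case we take at most 40 of each color, but all 26 ivory, all 19 yellow, all 25 gold, all 35 black, all 23 orange, and all 32 lime (fewer than 40), giving 26 + 40 + 19 + 25 + 35 + 23 + 32 = 200.
One more chip then forces some color to 41, so 200 + 1 = 201.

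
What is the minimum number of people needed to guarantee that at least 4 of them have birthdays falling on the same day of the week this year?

There are 7 days of the week acting as pigeonholes.
With 7 × 3 = 21 people we could place exactly 3 in each, with no class reaching 4.
One more forces some class to hold 4, so 21 + 1 = 22.

22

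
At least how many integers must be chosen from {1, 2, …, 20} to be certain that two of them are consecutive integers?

Partition {1, …, 20} into 10 pairs: {1,2}, {3,4}, …, {19,20}.
Choosing 10 integers — say the 10 even numbers 2, 4, …, 20 — takes one from each pair and avoids the property.
Choosing 11 forces two into the same pair by pigeonhole, and those are consecutive. So 11.

11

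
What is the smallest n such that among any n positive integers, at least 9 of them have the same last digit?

There are 10 possible last digits acting as pigeonholes.
With 10 × 8 = 80 positive integers we could place exactly 8 in each, with no class reaching 9.
One more forces some class to hold 9, so 80 + 1 = 81.

81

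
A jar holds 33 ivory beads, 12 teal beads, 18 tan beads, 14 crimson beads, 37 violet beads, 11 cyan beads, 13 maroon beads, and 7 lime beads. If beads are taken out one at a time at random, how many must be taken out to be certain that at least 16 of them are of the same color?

Treat the 8 colors as pigeonholes.
In the worst case we take at most 15 of each color, but all 12 teal, all 14 crimson, all 11 cyan, all 13 maroon, and all 7 lime (fewer than 15), giving 15 + 12 + 15 + 14 + 15 + 11 + 13 + 7 = 102.
One more bead then forces some color to 16, so 102 + 1 = 103.

103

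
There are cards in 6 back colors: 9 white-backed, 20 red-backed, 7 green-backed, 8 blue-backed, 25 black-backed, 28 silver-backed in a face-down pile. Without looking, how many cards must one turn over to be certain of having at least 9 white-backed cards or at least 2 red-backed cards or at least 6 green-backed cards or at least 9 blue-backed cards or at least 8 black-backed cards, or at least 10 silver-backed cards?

The worst case stops just short of every target: 8 white-backed, 1 red-backed, 5 green-backed, 8 blue-backed, 7 black-backed, 9 silver-backed — 8 + 1 + 5 + 8 + 7 + 9 = 38 cards.
One more card must push some back color to its target, so 38 + 1 = 39.

39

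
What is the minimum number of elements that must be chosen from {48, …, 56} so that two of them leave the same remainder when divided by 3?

Group the integers by remainder mod 3; there are 3 residue classes, each nonempty in this range.
Choosing one from each class (3 integers) avoids any shared remainder.
One more choice must repeat a class, so two differ by a multiple of 3. Hence 3 + 1 = 4.

4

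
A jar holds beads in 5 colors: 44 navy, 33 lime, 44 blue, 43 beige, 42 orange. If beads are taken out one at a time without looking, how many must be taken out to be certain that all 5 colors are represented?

174

The hardest color to obtain is lime: we could draw every other bead first — 206 − 33 = 173 beads — without a single lime one.
The next draw must be lime, so 173 + 1 = 174.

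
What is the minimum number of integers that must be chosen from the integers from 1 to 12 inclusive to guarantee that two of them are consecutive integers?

Partition {1, …, 12} into 6 pairs: {1,2}, {3,4}, …, {11,12}.
Choosing 6 integers — say the 6 even numbers 2, 4, …, 12 — takes one from each pair and avoids the property.
Choosing 7 forces two into the same pair by pigeonhole, and those are consecutive. So 7.

7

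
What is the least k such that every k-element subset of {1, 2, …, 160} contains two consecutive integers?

81

Partition {1, …, 160} into 80 pairs: {1,2}, {3,4}, …, {159,160}.
Choosing 80 integers — say the 80 even numbers 2, 4, …, 160 — takes one from each pair and avoids the property.
Choosing 81 forces two into the same pair by pigeonhole, and those are consecutive. So 81.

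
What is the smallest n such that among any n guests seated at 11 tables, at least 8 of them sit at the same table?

78

There are 11 tables acting as pigeonholes.
With 11 × 7 = 77 guests we could place exactly 7 in each, with no class reaching 8.
One more forces some class to hold 8, so 77 + 1 = 78.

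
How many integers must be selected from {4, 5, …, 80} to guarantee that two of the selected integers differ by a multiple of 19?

20

Group the integers by remainder mod 19; there are 19 residue classes, each nonempty in this range.
Choosing one from each class (19 integers) avoids any shared remainder.
One more choice must repeat a class, so two differ by a multiple of 19. Hence 19 + 1 = 20.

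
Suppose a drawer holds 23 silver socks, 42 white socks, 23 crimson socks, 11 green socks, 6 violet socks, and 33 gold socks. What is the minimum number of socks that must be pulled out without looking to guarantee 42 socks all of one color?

In the worst case we take at most 41 of each color, but all 23 silver, all 23 crimson, all 11 green, all 6 violet, and all 33 gold (fewer than 41), giving 23 + 41 + 23 + 11 + 6 + 33 = 137.
One more sock then forces some color to 42, so 137 + 1 = 138.

138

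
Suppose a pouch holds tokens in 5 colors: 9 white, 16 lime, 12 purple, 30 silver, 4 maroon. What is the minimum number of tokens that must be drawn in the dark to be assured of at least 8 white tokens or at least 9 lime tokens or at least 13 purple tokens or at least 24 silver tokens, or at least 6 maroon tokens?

The worst case stops just short of every target: 7 white, 8 lime, 12 purple, 23 silver, all 4 maroon — 7 + 8 + 12 + 23 + 4 = 54 tokens.
One more token must push some color to its target, so 54 + 1 = 55.

55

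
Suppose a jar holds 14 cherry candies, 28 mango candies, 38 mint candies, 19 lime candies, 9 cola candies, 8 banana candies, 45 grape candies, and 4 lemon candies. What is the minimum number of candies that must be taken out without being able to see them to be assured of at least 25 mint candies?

To avoid mint candies as long as possible, exhaust the other 7 flavors first.
The worst case draws every non-mint candy first: 14 + 28 + 19 + 9 + 8 + 45 + 4 = 127.
The next 25 draws are then forced to be mint, giving 127 + 25 = 152.

152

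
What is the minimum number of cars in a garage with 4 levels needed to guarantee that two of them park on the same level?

5

There are 4 levels acting as pigeonholes.
With 4 cars we could place one in each, avoiding any repeat.
One more forces some class to hold 2, so 4 + 1 = 5.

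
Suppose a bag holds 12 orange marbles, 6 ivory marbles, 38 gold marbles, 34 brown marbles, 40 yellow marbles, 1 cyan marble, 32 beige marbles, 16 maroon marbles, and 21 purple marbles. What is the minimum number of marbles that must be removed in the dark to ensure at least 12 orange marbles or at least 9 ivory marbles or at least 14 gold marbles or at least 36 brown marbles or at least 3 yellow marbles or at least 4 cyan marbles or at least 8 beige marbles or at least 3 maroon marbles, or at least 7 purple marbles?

Each of the 9 colors has its own threshold; avoid all of them simultaneously.
The worst case stops just short of every target: 11 orange, all 6 ivory, 13 gold, all 34 brown, 2 yellow, all 1 cyan, 7 beige, 2 maroon, 6 purple — 11 + 6 + 13 + 34 + 2 + 1 + 7 + 2 + 6 = 82 marbles.
One more marble must push some color to its target, so 82 + 1 = 83.

83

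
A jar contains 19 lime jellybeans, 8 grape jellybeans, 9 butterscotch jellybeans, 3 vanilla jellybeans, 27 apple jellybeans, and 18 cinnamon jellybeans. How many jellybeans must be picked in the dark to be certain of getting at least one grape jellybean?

77

To avoid grape jellybeans as long as possible, exhaust the other 5 flavors first.
The worst case draws every non-grape jellybean first: 19 + 9 + 3 + 27 + 18 = 76.
The next draw is then forced to be grape, giving 76 + 1 = 77.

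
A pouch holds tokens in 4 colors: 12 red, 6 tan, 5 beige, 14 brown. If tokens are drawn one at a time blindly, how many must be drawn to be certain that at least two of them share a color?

Treat the 4 colors as pigeonholes.
The worst case takes 1 token of each color without reaching 2 of any: 4 × 1 = 4.
The next token must bring some color to 2, so 4 + 1 = 5.

5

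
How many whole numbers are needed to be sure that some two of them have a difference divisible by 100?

101

Two integers differ by a multiple of 100 exactly when they share a remainder mod 100.
There are 100 residue classes mod 100, so 100 integers can all lie in distinct classes.
One more integer must repeat a residue, giving a difference divisible by 100. So n = 100 + 1 = 101.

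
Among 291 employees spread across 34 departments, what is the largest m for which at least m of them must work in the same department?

9

If each of the 34 departments held at most 8, the total would be at most 34 × 8 = 272 < 291, a contradiction.
So at least one holds ⌈291/34⌉ = 9.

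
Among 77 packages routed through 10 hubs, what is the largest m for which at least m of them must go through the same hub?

The 77 packages fall into 10 hubs.
If each of the 10 hubs held at most 7, the total would be at most 10 × 7 = 70 < 77, a contradiction.
So at least one holds ⌈77/10⌉ = 8.

8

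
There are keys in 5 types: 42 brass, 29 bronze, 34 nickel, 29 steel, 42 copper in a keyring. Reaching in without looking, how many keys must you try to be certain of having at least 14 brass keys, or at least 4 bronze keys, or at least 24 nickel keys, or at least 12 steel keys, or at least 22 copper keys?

72

Each of the 5 types has its own threshold; avoid all of them simultaneously.
The worst case stops just short of every target: 13 brass, 3 bronze, 23 nickel, 11 steel, 21 copper — 13 + 3 + 23 + 11 + 21 = 71 keys.
One more key must push some type to its target, so 71 + 1 = 72.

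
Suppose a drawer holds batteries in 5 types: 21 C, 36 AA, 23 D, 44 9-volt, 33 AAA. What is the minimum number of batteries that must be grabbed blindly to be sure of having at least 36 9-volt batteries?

To avoid 9-volt batteries as long as possible, exhaust the other 4 types first.
The worst case draws every non-9-volt battery first: 21 + 36 + 23 + 33 = 113.
The next 36 draws are then forced to be 9-volt, giving 113 + 36 = 149.

149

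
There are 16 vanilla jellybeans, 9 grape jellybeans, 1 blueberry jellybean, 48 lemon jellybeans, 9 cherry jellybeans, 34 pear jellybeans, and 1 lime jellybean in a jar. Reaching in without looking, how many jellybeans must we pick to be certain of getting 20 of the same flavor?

75

In the worst case we take at most 19 of each flavor, but all 16 vanilla, all 9 grape, all 1 blueberry, all 9 cherry, and all 1 lime (fewer than 19), giving 16 + 9 + 1 + 19 + 9 + 19 + 1 = 74.
One more jellybean then forces some flavor to 20, so 74 + 1 = 75.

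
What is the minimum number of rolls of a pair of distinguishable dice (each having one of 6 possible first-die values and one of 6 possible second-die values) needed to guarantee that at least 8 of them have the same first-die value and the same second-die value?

There are 6 × 6 = 36 (first-die value, second-die value) combinations acting as pigeonholes.
With 36 × 7 = 252 rolls of a pair of distinguishable dice we could place exactly 7 in each, with no (first-die value, second-die value) pair reaching 8.
One more forces some (first-die value, second-die value) pair to hold 8, so 252 + 1 = 253.

253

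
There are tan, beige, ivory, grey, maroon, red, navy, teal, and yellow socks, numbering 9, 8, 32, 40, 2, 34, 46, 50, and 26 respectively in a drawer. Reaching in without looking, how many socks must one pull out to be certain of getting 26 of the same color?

170

In the worst case we take at most 25 of each color, but all 9 tan, all 8 beige, and all 2 maroon (fewer than 25), giving 9 + 8 + 25 + 25 + 2 + 25 + 25 + 25 + 25 = 169.
One more sock then forces some color to 26, so 169 + 1 = 170.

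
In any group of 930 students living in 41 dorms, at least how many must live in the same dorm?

23

The 930 students fall into 41 dorms.
If each of the 41 dorms held at most 22, the total would be at most 41 × 22 = 902 < 930, a contradiction.
So at least one holds ⌈930/41⌉ = 23.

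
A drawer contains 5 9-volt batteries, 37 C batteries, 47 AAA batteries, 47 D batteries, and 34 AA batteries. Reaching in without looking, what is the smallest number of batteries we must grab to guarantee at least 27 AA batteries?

The worst case draws every non-AA battery first: 5 + 37 + 47 + 47 = 136.
The next 27 draws are then forced to be AA, giving 136 + 27 = 163.

163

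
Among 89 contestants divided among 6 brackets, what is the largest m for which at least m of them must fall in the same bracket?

The 89 contestants fall into 6 brackets.
If each of the 6 brackets held at most 14, the total would be at most 6 × 14 = 84 < 89, a contradiction.
So at least one holds ⌈89/6⌉ = 15.

15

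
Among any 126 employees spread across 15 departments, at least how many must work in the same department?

The 126 employees fall into 15 departments.
If each of the 15 departments held at most 8, the total would be at most 15 × 8 = 120 < 126, a contradiction.
So at least one holds ⌈126/15⌉ = 9.

9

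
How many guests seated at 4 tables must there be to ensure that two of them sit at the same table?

5

There are 4 tables acting as pigeonholes.
With 4 guests we could place one in each, avoiding any repeat.
One more forces some class to hold 2, so 4 + 1 = 5.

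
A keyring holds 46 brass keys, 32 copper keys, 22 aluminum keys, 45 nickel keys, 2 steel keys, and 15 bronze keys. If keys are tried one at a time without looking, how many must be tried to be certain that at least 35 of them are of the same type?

140

Treat the 6 types as pigeonholes.
In the worst case we take at most 34 of each type, but all 32 copper, all 22 aluminum, all 2 steel, and all 15 bronze (fewer than 34), giving 34 + 32 + 22 + 34 + 2 + 15 = 139.
One more key then forces some type to 35, so 139 + 1 = 140.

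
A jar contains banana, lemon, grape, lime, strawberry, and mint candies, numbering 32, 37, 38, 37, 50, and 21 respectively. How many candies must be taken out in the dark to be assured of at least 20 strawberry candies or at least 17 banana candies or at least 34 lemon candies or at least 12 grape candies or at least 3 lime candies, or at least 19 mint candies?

100

The worst case stops just short of every target: 16 banana, 33 lemon, 11 grape, 2 lime, 19 strawberry, 18 mint — 16 + 33 + 11 + 2 + 19 + 18 = 99 candies.
One more candy must push some flavor to its target, so 99 + 1 = 100.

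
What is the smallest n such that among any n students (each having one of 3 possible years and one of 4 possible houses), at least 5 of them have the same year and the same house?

There are 3 × 4 = 12 (year, house) combinations acting as pigeonholes.
With 12 × 4 = 48 students we could place exactly 4 in each, with no (year, house) pair reaching 5.
One more forces some (year, house) pair to hold 5, so 48 + 1 = 49.

49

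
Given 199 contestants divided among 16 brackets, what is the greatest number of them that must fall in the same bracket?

The 199 contestants fall into 16 brackets.
If each of the 16 brackets held at most 12, the total would be at most 16 × 12 = 192 < 199, a contradiction.
So at least one holds ⌈199/16⌉ = 13.

13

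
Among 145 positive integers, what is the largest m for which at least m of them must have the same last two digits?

The 145 positive integers fall into 100 possible two-digit endings.
If each of the 100 possible two-digit endings held at most 1, the total would be at most 100 × 1 = 100 < 145, a contradiction.
So at least one holds ⌈145/100⌉ = 2.

2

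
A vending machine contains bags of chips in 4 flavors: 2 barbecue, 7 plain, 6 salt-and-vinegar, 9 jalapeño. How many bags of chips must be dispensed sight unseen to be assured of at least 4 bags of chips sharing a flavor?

Treat the 4 flavors as pigeonholes.
In the worst case we take at most 3 of each flavor, but all 2 barbecue (fewer than 3), giving 2 + 3 + 3 + 3 = 11.
One more bag of chips then forces some flavor to 4, so 11 + 1 = 12.

12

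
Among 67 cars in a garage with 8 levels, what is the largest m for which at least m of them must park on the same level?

9

The 67 cars fall into 8 levels.
If each of the 8 levels held at most 8, the total would be at most 8 × 8 = 64 < 67, a contradiction.
So at least one holds ⌈67/8⌉ = 9.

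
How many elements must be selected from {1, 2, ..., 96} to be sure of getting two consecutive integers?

Partition {1, …, 96} into 48 pairs: {1,2}, {3,4}, …, {95,96}.
Choosing 48 integers — say the 48 even numbers 2, 4, …, 96 — takes one from each pair and avoids the property.
Choosing 49 forces two into the same pair by pigeonhole, and those are consecutive. So 49.

49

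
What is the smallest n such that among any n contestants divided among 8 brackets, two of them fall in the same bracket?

9

There are 8 brackets acting as pigeonholes.
With 8 contestants we could place one in each, avoiding any repeat.
One more forces some class to hold 2, so 8 + 1 = 9.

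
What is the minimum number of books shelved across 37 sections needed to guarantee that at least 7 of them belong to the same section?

223

There are 37 sections acting as pigeonholes.
With 37 × 6 = 222 books we could place exactly 6 in each, with no class reaching 7.
One more forces some class to hold 7, so 222 + 1 = 223.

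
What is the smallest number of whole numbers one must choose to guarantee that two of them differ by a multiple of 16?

17

Use the pigeonhole principle on residue classes: two integers differ by a multiple of 16 exactly when they share a remainder mod 16.
There are 16 residue classes mod 16, so 16 integers can all lie in distinct classes.
One more integer must repeat a residue, giving a difference divisible by 16. So n = 16 + 1 = 17.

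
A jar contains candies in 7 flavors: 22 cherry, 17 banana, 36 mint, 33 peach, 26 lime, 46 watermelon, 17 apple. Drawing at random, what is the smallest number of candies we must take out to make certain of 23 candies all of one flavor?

Treat the 7 flavors as pigeonholes.
In the worst case we take at most 22 of each flavor, but all 17 banana and all 17 apple (fewer than 22), giving 22 + 17 + 22 + 22 + 22 + 22 + 17 = 144.
One more candy then forces some flavor to 23, so 144 + 1 = 145.

145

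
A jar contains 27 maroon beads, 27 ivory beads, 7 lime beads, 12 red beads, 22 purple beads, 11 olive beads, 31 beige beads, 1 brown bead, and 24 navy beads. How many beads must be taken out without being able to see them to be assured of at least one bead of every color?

162

The hardest color to obtain is brown: we could draw every other bead first — 162 − 1 = 161 beads — without a single brown one.
The next draw must be brown, so 161 + 1 = 162.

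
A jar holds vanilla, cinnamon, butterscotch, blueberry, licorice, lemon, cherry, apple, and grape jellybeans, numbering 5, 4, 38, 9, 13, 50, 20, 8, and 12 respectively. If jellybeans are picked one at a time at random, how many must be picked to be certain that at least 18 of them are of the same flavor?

103

In the worst case we take at most 17 of each flavor, but all 5 vanilla, all 4 cinnamon, all 9 blueberry, all 13 licorice, all 8 apple, and all 12 grape (fewer than 17), giving 5 + 4 + 17 + 9 + 13 + 17 + 17 + 8 + 12 = 102.
One more jellybean then forces some flavor to 18, so 102 + 1 = 103.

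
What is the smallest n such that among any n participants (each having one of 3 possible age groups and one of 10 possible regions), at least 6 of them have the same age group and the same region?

151

There are 3 × 10 = 30 (age group, region) combinations acting as pigeonholes.
With 30 × 5 = 150 participants we could place exactly 5 in each, with no (age group, region) pair reaching 6.
One more forces some (age group, region) pair to hold 6, so 150 + 1 = 151.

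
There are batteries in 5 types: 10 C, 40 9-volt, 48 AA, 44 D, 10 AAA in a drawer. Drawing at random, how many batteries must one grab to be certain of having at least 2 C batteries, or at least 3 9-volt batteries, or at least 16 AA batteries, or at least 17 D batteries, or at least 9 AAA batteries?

43

The worst case stops just short of every target: 1 C, 2 9-volt, 15 AA, 16 D, 8 AAA — 1 + 2 + 15 + 16 + 8 = 42 batteries.
One more battery must push some type to its target, so 42 + 1 = 43.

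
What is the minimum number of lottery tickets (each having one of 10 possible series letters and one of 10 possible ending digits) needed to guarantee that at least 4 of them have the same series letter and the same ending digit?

301

There are 10 × 10 = 100 (series letter, ending digit) combinations acting as pigeonholes.
With 100 × 3 = 300 lottery tickets we could place exactly 3 in each, with no (series letter, ending digit) pair reaching 4.
One more forces some (series letter, ending digit) pair to hold 4, so 300 + 1 = 301.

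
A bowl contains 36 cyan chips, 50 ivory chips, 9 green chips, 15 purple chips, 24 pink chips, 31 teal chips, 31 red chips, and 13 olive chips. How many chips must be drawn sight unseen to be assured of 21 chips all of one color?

138

In the worst case we take at most 20 of each color, but all 9 green, all 15 purple, and all 13 olive (fewer than 20), giving 20 + 20 + 9 + 15 + 20 + 20 + 20 + 13 = 137.
One more chip then forces some color to 21, so 137 + 1 = 138.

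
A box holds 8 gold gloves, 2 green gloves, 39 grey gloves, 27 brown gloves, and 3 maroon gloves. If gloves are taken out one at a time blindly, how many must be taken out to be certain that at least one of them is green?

78

The worst case draws every non-green glove first: 8 + 39 + 27 + 3 = 77.
The next draw is then forced to be green, giving 77 + 1 = 78.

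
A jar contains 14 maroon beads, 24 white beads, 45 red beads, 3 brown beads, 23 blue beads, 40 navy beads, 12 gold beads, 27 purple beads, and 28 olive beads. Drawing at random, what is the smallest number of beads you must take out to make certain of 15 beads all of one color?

In the worst case we take at most 14 of each color, but all 3 brown and all 12 gold (fewer than 14), giving 14 + 14 + 14 + 3 + 14 + 14 + 12 + 14 + 14 = 113.
One more bead then forces some color to 15, so 113 + 1 = 114.

114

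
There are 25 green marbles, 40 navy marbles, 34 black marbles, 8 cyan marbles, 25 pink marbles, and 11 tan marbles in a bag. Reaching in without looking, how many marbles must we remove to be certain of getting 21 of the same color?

In the worst case we take at most 20 of each color, but all 8 cyan and all 11 tan (fewer than 20), giving 20 + 20 + 20 + 8 + 20 + 11 = 99.
One more marble then forces some color to 21, so 99 + 1 = 100.

100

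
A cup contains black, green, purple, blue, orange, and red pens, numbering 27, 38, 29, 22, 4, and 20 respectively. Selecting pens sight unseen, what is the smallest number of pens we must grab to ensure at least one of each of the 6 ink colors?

137

The hardest ink color to obtain is orange: we could draw every other pen first — 140 − 4 = 136 pens — without a single orange one.
The next draw must be orange, so 136 + 1 = 137.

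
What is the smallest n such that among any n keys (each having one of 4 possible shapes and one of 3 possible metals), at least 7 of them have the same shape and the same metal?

There are 4 × 3 = 12 (shape, metal) combinations acting as pigeonholes.
With 12 × 6 = 72 keys we could place exactly 6 in each, with no (shape, metal) pair reaching 7.
One more forces some (shape, metal) pair to hold 7, so 72 + 1 = 73.

73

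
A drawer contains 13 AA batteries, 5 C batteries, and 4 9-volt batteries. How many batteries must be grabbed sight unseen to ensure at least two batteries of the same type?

The worst case takes 1 battery of each type without reaching 2 of any: 3 × 1 = 3.
The next battery must bring some type to 2, so 3 + 1 = 4.

4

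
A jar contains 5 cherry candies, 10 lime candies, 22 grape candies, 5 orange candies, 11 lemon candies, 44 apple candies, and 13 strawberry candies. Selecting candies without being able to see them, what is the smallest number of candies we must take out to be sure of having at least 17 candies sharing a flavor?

In the worst case we take at most 16 of each flavor, but all 5 cherry, all 10 lime, all 5 orange, all 11 lemon, and all 13 strawberry (fewer than 16), giving 5 + 10 + 16 + 5 + 11 + 16 + 13 = 76.
One more candy then forces some flavor to 17, so 76 + 1 = 77.

77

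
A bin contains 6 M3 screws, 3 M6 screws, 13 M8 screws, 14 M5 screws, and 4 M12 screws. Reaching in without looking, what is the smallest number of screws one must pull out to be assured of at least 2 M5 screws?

28

The worst case draws every non-M5 screw first: 6 + 3 + 13 + 4 = 26.
The next 2 draws are then forced to be M5, giving 26 + 2 = 28.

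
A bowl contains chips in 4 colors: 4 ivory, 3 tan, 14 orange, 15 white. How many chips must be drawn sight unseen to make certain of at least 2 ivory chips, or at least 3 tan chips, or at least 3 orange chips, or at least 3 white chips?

Each of the 4 colors has its own threshold; avoid all of them simultaneously.
The worst case stops just short of every target: 1 ivory, 2 tan, 2 orange, 2 white — 1 + 2 + 2 + 2 = 7 chips.
One more chip must push some color to its target, so 7 + 1 = 8.

8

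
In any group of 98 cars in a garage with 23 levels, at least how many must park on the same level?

The 98 cars fall into 23 levels.
If each of the 23 levels held at most 4, the total would be at most 23 × 4 = 92 < 98, a contradiction.
So at least one holds ⌈98/23⌉ = 5.

5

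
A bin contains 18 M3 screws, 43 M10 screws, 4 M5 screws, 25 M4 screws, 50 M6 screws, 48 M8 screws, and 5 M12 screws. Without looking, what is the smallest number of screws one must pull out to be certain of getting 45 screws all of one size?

Treat the 7 sizes as pigeonholes.
In the worst case we take at most 44 of each size, but all 18 M3, all 43 M10, all 4 M5, all 25 M4, and all 5 M12 (fewer than 44), giving 18 + 43 + 4 + 25 + 44 + 44 + 5 = 183.
One more screw then forces some size to 45, so 183 + 1 = 184.

184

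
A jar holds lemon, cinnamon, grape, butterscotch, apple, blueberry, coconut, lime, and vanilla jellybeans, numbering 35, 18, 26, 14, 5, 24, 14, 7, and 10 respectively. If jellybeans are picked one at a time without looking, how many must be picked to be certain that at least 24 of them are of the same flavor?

Treat the 9 flavors as pigeonholes.
In the worst case we take at most 23 of each flavor, but all 18 cinnamon, all 14 butterscotch, all 5 apple, all 14 coconut, all 7 lime, and all 10 vanilla (fewer than 23), giving 23 + 18 + 23 + 14 + 5 + 23 + 14 + 7 + 10 = 137.
One more jellybean then forces some flavor to 24, so 137 + 1 = 138.

138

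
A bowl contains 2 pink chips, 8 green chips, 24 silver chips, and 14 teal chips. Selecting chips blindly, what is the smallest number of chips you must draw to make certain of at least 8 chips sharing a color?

Treat the 4 colors as pigeonholes.
In the worst case we take at most 7 of each color, but all 2 pink (fewer than 7), giving 2 + 7 + 7 + 7 = 23.
One more chip then forces some color to 8, so 23 + 1 = 24.

24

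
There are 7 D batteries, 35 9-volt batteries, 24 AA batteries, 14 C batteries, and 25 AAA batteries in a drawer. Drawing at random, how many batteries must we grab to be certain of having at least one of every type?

99

The hardest type to obtain is D: we could draw every other battery first — 105 − 7 = 98 batteries — without a single D one.
The next draw must be D, so 98 + 1 = 99.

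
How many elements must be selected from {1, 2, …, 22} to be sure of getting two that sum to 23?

Partition {1, …, 22} into 11 pairs: {1,22}, {2,21}, …, {11,12}.
Choosing 11 integers — say the integers 1 through 11 — takes one from each pair and avoids the property.
Choosing 12 forces two into the same pair by pigeonhole, and those sum to 23. So 12.

12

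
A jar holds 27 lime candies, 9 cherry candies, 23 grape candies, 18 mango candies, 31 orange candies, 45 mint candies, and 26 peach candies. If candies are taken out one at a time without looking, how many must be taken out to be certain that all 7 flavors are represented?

The hardest flavor to obtain is cherry: we could draw every other candy first — 179 − 9 = 170 candies — without a single cherry one.
The next draw must be cherry, so 170 + 1 = 171.

171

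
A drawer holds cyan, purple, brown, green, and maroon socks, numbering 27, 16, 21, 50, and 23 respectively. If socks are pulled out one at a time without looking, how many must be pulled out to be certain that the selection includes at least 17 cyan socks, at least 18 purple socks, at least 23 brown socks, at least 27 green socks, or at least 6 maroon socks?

The worst case stops just short of every target: 16 cyan, all 16 purple, all 21 brown, 26 green, 5 maroon — 16 + 16 + 21 + 26 + 5 = 84 socks.
One more sock must push some color to its target, so 84 + 1 = 85.

85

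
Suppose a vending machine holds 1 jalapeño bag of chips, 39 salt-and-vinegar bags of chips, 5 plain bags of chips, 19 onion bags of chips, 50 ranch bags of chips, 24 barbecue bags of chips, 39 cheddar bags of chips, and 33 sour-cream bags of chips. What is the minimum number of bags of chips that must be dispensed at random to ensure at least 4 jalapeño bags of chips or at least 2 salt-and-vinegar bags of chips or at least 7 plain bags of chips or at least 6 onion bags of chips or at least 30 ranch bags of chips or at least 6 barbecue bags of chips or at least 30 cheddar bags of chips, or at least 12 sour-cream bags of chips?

87

Each of the 8 flavors has its own threshold; avoid all of them simultaneously.
The worst case stops just short of every target: all 1 jalapeño, 1 salt-and-vinegar, all 5 plain, 5 onion, 29 ranch, 5 barbecue, 29 cheddar, 11 sour-cream — 1 + 1 + 5 + 5 + 29 + 5 + 29 + 11 = 86 bags of chips.
One more bag of chips must push some flavor to its target, so 86 + 1 = 87.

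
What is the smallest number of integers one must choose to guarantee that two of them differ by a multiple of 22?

Two integers differ by a multiple of 22 exactly when they share a remainder mod 22.
There are 22 residue classes mod 22, so 22 integers can all lie in distinct classes.
One more integer must repeat a residue, giving a difference divisible by 22. So n = 22 + 1 = 23.

23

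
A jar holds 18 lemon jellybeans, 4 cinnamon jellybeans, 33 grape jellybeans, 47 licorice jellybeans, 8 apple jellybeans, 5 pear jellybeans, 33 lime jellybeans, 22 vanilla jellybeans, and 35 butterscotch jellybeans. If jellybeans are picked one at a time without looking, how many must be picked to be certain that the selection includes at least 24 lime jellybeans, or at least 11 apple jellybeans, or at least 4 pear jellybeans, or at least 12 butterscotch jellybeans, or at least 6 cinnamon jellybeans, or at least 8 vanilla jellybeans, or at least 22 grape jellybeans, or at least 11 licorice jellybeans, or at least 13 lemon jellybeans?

Each of the 9 flavors has its own threshold; avoid all of them simultaneously.
The worst case stops just short of every target: 12 lemon, all 4 cinnamon, 21 grape, 10 licorice, all 8 apple, 3 pear, 23 lime, 7 vanilla, 11 butterscotch — 12 + 4 + 21 + 10 + 8 + 3 + 23 + 7 + 11 = 99 jellybeans.
One more jellybean must push some flavor to its target, so 99 + 1 = 100.

100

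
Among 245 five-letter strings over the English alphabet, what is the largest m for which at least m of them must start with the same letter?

There are 26 possible first letters, which serve as the pigeonholes.
If each of the 26 possible first letters held at most 9, the total would be at most 26 × 9 = 234 < 245, a contradiction.
So at least one holds ⌈245/26⌉ = 10.

10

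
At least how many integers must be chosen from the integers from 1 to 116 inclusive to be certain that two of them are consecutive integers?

59

Partition {1, …, 116} into 58 pairs: {1,2}, {3,4}, …, {115,116}.
Choosing 58 integers — say the 58 even numbers 2, 4, …, 116 — takes one from each pair and avoids the property.
Choosing 59 forces two into the same pair by pigeonhole, and those are consecutive. So 59.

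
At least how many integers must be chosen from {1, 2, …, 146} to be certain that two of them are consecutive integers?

Partition {1, …, 146} into 73 pairs: {1,2}, {3,4}, …, {145,146}.
Choosing 73 integers — say the 73 even numbers 2, 4, …, 146 — takes one from each pair and avoids the property.
Choosing 74 forces two into the same pair by pigeonhole, and those are consecutive. So 74.

74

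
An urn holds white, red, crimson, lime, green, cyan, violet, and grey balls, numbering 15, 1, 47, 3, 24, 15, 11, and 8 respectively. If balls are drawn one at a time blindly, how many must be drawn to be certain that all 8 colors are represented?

124

The hardest color to obtain is red: we could draw every other ball first — 124 − 1 = 123 balls — without a single red one.
The next draw must be red, so 123 + 1 = 124.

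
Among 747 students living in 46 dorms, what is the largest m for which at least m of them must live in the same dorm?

The 747 students fall into 46 dorms.
If each of the 46 dorms held at most 16, the total would be at most 46 × 16 = 736 < 747, a contradiction.
So at least one holds ⌈747/46⌉ = 17.

17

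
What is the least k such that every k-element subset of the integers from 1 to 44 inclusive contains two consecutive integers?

Partition {1, …, 44} into 22 pairs: {1,2}, {3,4}, …, {43,44}.
Choosing 22 integers — say the 22 even numbers 2, 4, …, 44 — takes one from each pair and avoids the property.
Choosing 23 forces two into the same pair by pigeonhole, and those are consecutive. So 23.

23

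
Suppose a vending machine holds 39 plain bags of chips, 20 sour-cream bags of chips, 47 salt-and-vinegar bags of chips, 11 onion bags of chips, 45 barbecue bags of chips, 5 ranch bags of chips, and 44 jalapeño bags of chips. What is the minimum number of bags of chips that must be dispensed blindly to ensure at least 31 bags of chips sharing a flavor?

157

In the worst case we take at most 30 of each flavor, but all 20 sour-cream, all 11 onion, and all 5 ranch (fewer than 30), giving 30 + 20 + 30 + 11 + 30 + 5 + 30 = 156.
One more bag of chips then forces some flavor to 31, so 156 + 1 = 157.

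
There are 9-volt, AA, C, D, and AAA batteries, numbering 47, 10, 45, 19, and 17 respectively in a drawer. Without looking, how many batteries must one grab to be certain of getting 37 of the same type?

119

Treat the 5 types as pigeonholes.
In the worst case we take at most 36 of each type, but all 10 AA, all 19 D, and all 17 AAA (fewer than 36), giving 36 + 10 + 36 + 19 + 17 = 118.
One more battery then forces some type to 37, so 118 + 1 = 119.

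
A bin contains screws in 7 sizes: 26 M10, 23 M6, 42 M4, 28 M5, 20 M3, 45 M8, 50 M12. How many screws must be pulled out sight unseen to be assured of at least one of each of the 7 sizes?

215

The hardest size to obtain is M3: we could draw every other screw first — 234 − 20 = 214 screws — without a single M3 one.
The next draw must be M3, so 214 + 1 = 215.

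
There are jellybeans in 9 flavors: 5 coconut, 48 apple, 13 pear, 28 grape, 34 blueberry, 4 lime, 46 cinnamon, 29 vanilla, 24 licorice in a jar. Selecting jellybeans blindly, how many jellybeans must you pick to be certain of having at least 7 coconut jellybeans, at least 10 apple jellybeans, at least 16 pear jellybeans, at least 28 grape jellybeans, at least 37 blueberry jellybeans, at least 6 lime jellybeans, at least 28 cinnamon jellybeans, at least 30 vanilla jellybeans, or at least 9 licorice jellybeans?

The worst case stops just short of every target: all 5 coconut, 9 apple, all 13 pear, 27 grape, all 34 blueberry, all 4 lime, 27 cinnamon, 29 vanilla, 8 licorice — 5 + 9 + 13 + 27 + 34 + 4 + 27 + 29 + 8 = 156 jellybeans.
One more jellybean must push some flavor to its target, so 156 + 1 = 157.

157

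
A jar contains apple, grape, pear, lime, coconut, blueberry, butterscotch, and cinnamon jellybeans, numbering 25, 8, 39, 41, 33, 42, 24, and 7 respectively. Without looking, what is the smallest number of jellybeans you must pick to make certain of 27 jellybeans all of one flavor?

Treat the 8 flavors as pigeonholes.
In the worst case we take at most 26 of each flavor, but all 25 apple, all 8 grape, all 24 butterscotch, and all 7 cinnamon (fewer than 26), giving 25 + 8 + 26 + 26 + 26 + 26 + 24 + 7 = 168.
One more jellybean then forces some flavor to 27, so 168 + 1 = 169.

169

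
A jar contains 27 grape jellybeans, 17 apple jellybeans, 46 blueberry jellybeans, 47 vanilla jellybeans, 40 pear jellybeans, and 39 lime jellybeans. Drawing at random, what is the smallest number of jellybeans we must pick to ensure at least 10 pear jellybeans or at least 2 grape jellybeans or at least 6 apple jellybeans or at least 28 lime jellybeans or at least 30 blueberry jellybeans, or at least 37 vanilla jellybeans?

Each of the 6 flavors has its own threshold; avoid all of them simultaneously.
The worst case stops just short of every target: 1 grape, 5 apple, 29 blueberry, 36 vanilla, 9 pear, 27 lime — 1 + 5 + 29 + 36 + 9 + 27 = 107 jellybeans.
One more jellybean must push some flavor to its target, so 107 + 1 = 108.

108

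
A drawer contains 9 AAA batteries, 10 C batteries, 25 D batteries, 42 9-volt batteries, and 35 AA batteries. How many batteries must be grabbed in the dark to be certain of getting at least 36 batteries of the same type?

115

In the worst case we take at most 35 of each type, but all 9 AAA, all 10 C, and all 25 D (fewer than 35), giving 9 + 10 + 25 + 35 + 35 = 114.
One more battery then forces some type to 36, so 114 + 1 = 115.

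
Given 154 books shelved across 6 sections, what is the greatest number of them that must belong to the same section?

The 154 books fall into 6 sections.
If each of the 6 sections held at most 25, the total would be at most 6 × 25 = 150 < 154, a contradiction.
So at least one holds ⌈154/6⌉ = 26.

26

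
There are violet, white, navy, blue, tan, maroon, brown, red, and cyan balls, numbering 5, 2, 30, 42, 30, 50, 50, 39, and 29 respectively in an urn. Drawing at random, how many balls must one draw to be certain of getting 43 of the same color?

262

In the worst case we take at most 42 of each color, but all 5 violet, all 2 white, all 30 navy, all 30 tan, all 39 red, and all 29 cyan (fewer than 42), giving 5 + 2 + 30 + 42 + 30 + 42 + 42 + 39 + 29 = 261.
One more ball then forces some color to 43, so 261 + 1 = 262.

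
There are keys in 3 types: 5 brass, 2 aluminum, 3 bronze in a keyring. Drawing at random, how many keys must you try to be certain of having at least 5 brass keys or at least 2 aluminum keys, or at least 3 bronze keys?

Each of the 3 types has its own threshold; avoid all of them simultaneously.
The worst case stops just short of every target: 4 brass, 1 aluminum, 2 bronze — 4 + 1 + 2 = 7 keys.
One more key must push some type to its target, so 7 + 1 = 8.

8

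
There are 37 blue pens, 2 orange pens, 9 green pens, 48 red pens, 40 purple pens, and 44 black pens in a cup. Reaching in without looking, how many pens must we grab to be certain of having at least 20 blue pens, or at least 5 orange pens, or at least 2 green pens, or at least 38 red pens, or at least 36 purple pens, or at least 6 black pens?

Each of the 6 ink colors has its own threshold; avoid all of them simultaneously.
The worst case stops just short of every target: 19 blue, all 2 orange, 1 green, 37 red, 35 purple, 5 black — 19 + 2 + 1 + 37 + 35 + 5 = 99 pens.
One more pen must push some ink color to its target, so 99 + 1 = 100.

100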